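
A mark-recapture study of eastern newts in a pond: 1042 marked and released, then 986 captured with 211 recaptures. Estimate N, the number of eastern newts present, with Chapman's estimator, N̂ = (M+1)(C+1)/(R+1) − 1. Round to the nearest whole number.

N̂ = (1042+1)(986+1)/(211+1) − 1 = 1043·987/212 − 1
= 1029441/212 − 1 ≈ 4855.9 − 1 ≈ 4854.9 → 4855

N ≈ 4855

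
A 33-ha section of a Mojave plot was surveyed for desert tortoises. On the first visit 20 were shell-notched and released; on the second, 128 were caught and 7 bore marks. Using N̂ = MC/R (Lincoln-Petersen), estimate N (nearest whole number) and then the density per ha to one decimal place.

density ≈ 11.1 desert tortoises per ha

N̂ = 20·128/7 = 2560/7 ≈ 365.7 → 366
Density = N̂ / area = 366 / 33 ≈ 11.09 → 11.1 per ha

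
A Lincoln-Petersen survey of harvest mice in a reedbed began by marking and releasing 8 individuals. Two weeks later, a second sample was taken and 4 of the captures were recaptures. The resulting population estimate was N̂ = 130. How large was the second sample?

C = 65

From N = M·C/R: C = N·R / M = 130·4 / 8 = 520 / 8 = 65.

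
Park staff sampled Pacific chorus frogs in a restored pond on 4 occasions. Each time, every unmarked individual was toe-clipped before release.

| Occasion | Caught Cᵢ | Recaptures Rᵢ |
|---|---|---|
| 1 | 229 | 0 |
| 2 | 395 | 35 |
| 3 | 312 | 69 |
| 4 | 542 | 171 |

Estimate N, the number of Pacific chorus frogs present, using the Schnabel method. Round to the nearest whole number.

Marked at large before each occasion: Mᵢ = Σⱼ<ᵢ (Cⱼ − Rⱼ) → M1=0, M2=229, M3=589, M4=832
Σ MᵢCᵢ = 0·229 + 229·395 + 589·312 + 832·542 = 0 + 90455 + 183768 + 450944 = 725167
Σ Rᵢ = 0 + 35 + 69 + 171 = 275
N̂ = 725167 / 275 ≈ 2637.0 → 2637

N ≈ 2637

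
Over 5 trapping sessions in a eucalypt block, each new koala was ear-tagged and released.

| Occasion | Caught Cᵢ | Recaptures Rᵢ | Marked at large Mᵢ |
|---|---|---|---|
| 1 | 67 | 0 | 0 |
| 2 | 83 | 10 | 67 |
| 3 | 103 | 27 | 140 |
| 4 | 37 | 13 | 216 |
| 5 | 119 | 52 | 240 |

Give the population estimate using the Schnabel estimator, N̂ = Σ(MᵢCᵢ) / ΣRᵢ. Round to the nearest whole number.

N ≈ 554

Σ MᵢCᵢ = 0·67 + 67·83 + 140·103 + 216·37 + 240·119 = 0 + 5561 + 14420 + 7992 + 28560 = 56533
Σ Rᵢ = 0 + 10 + 27 + 13 + 52 = 102
N̂ = 56533 / 102 ≈ 554.2 → 554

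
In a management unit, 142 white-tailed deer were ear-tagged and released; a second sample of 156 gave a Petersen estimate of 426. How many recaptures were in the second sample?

R = 52

From N = M·C/R: R = M·C / N = 142·156 / 426 = 22152 / 426 = 52.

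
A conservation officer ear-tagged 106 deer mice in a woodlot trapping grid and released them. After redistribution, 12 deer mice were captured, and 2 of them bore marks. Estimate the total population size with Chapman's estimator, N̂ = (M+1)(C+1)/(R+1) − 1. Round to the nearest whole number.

N ≈ 463

N̂ = (106+1)(12+1)/(2+1) − 1 = 107·13/3 − 1
= 1391/3 − 1 ≈ 463.7 − 1 ≈ 462.7 → 463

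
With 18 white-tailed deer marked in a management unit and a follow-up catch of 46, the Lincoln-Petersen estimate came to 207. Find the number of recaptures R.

R = 4

From N = M·C/R: R = M·C / N = 18·46 / 207 = 828 / 207 = 4.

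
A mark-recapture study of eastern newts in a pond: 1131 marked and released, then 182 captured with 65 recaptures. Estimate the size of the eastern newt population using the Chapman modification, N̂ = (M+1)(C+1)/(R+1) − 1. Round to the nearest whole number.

N̂ = (1131+1)(182+1)/(65+1) − 1 = 1132·183/66 − 1
= 207156/66 − 1 ≈ 3138.7 − 1 ≈ 3137.7 → 3138

N ≈ 3138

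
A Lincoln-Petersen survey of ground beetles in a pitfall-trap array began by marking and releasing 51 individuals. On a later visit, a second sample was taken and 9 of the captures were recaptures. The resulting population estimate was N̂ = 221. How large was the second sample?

From N = M·C/R: C = N·R / M = 221·9 / 51 = 1989 / 51 = 39.

C = 39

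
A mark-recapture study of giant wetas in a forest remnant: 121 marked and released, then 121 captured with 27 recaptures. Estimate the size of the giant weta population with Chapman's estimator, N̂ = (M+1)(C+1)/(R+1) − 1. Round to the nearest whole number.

N ≈ 531

N̂ = (121+1)(121+1)/(27+1) − 1 = 122·122/28 − 1
= 14884/28 − 1 ≈ 531.6 − 1 ≈ 530.6 → 531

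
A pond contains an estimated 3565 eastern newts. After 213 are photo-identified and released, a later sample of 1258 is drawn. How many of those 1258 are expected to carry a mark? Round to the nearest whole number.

The marked fraction of the population is 213/3565, so in a sample of 1258 expect C·(M/N) marked.
E[R] = 213 × 1258 / 3565 = 267954 / 3565 ≈ 75.2 → 75

expected recaptures ≈ 75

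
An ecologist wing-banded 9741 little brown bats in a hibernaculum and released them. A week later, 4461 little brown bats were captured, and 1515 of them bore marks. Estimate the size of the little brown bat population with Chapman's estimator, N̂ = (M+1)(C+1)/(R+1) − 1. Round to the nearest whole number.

N ≈ 28,672

N̂ = (9741+1)(4461+1)/(1515+1) − 1 = 9742·4462/1516 − 1
= 43468804/1516 − 1 ≈ 28673.4 − 1 ≈ 28672.4 → 28672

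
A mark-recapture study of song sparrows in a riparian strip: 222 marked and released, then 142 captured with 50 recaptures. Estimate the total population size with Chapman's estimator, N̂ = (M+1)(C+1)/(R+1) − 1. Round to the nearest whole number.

N̂ = (222+1)(142+1)/(50+1) − 1 = 223·143/51 − 1
= 31889/51 − 1 ≈ 625.3 − 1 ≈ 624.3 → 624

N ≈ 624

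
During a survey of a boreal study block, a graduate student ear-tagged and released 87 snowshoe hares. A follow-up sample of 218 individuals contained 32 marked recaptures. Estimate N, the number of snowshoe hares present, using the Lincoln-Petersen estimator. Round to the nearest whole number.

Lincoln-Petersen assumes M/N = R/C, so N = M·C / R.
N = (87 × 218) / 32 = 18966 / 32 ≈ 592.7 → 593

N ≈ 593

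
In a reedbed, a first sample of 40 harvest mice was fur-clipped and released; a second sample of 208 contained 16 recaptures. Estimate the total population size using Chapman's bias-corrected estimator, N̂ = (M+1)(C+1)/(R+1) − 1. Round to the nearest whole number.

N ≈ 503

N̂ = (40+1)(208+1)/(16+1) − 1 = 41·209/17 − 1
= 8569/17 − 1 ≈ 504.1 − 1 ≈ 503.1 → 503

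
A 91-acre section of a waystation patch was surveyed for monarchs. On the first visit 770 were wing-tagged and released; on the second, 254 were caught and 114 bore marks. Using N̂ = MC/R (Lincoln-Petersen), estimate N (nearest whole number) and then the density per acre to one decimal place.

density ≈ 18.9 monarchs per acre

N̂ = 770·254/114 = 195580/114 ≈ 1715.6 → 1716
Density = N̂ / area = 1716 / 91 ≈ 18.86 → 18.9 per acre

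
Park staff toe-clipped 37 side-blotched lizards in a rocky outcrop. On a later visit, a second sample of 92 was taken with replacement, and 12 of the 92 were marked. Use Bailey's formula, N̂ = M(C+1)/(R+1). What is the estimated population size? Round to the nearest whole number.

N ≈ 265

N̂ = 37·(92+1)/(12+1) = 37·93/13 = 3441/13 ≈ 264.7 → 265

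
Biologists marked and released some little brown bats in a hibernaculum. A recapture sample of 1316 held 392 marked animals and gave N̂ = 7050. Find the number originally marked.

M = 2100

From N = M·C/R: M = N·R / C = 7050·392 / 1316 = 2763600 / 1316 = 2100.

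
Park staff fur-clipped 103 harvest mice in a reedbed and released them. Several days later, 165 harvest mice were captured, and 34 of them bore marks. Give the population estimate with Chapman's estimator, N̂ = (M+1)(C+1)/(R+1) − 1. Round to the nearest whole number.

N̂ = (103+1)(165+1)/(34+1) − 1 = 104·166/35 − 1
= 17264/35 − 1 ≈ 493.3 − 1 ≈ 492.3 → 492

N ≈ 492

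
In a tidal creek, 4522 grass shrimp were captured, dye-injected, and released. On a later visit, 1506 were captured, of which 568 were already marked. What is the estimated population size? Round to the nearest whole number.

If marked individuals mix randomly, R/C ≈ M/N, giving N ≈ M·C/R.
N = (4522 × 1506) / 568 = 6810132 / 568 ≈ 11989.7 → 11990

N ≈ 11,990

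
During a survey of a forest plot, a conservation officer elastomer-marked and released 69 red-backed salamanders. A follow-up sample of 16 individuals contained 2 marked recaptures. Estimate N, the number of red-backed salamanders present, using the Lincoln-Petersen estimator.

N = (69 × 16) / 2 = 1104 / 2 = 552

N = 552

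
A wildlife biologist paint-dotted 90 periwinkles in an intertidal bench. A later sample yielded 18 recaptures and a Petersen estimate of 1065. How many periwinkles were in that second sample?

C = 213

From N = M·C/R: C = N·R / M = 1065·18 / 90 = 19170 / 90 = 213.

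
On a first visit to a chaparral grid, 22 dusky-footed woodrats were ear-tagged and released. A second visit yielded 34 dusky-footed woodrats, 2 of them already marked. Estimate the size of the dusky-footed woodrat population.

N = 374

Lincoln-Petersen assumes M/N = R/C, so N = M·C / R.
N = (22 × 34) / 2 = 748 / 2 = 374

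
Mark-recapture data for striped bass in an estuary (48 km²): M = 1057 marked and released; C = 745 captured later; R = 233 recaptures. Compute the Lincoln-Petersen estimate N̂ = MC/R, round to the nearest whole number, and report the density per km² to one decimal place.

N̂ = 1057·745/233 = 787465/233 ≈ 3379.7 → 3380
Density = N̂ / area = 3380 / 48 ≈ 70.42 → 70.4 per km²

density ≈ 70.4 striped bass per km²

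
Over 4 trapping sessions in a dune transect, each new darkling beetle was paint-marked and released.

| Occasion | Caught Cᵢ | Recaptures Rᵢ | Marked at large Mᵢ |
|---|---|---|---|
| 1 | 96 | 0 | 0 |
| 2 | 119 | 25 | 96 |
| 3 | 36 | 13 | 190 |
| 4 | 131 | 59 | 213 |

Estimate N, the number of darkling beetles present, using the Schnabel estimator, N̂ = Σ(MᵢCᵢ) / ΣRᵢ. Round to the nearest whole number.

Σ MᵢCᵢ = 0·96 + 96·119 + 190·36 + 213·131 = 0 + 11424 + 6840 + 27903 = 46167
Σ Rᵢ = 0 + 25 + 13 + 59 = 97
N̂ = 46167 / 97 ≈ 475.9 → 476

N ≈ 476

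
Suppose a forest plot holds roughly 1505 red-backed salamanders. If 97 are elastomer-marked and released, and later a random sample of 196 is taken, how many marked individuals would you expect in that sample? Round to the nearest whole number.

expected recaptures ≈ 13

Expected recaptures E[R] = M·C / N.
E[R] = 97 × 196 / 1505 = 19012 / 1505 ≈ 12.6 → 13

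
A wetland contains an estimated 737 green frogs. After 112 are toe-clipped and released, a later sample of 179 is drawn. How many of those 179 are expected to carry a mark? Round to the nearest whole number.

expected recaptures ≈ 27

The marked fraction of the population is 112/737, so in a sample of 179 expect C·(M/N) marked.
E[R] = 112 × 179 / 737 = 20048 / 737 ≈ 27.2 → 27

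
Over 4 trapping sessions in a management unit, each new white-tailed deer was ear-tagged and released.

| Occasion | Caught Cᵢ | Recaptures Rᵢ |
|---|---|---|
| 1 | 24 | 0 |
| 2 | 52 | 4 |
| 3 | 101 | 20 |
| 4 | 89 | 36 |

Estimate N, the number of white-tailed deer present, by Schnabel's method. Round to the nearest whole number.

Marked at large before each occasion: Mᵢ = Σⱼ<ᵢ (Cⱼ − Rⱼ) → M1=0, M2=24, M3=72, M4=153
Σ MᵢCᵢ = 0·24 + 24·52 + 72·101 + 153·89 = 0 + 1248 + 7272 + 13617 = 22137
Σ Rᵢ = 0 + 4 + 20 + 36 = 60
N̂ = 22137 / 60 ≈ 368.9 → 369

N ≈ 369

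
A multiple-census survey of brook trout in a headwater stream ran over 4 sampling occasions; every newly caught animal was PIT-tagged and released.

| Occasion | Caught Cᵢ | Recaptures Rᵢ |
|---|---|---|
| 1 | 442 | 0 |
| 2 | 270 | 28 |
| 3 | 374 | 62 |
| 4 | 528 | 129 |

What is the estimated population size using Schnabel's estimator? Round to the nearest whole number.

Marked at large before each occasion: Mᵢ = Σⱼ<ᵢ (Cⱼ − Rⱼ) → M1=0, M2=442, M3=684, M4=996
Σ MᵢCᵢ = 0·442 + 442·270 + 684·374 + 996·528 = 0 + 119340 + 255816 + 525888 = 901044
Σ Rᵢ = 0 + 28 + 62 + 129 = 219
N̂ = 901044 / 219 ≈ 4114.4 → 4114

N ≈ 4114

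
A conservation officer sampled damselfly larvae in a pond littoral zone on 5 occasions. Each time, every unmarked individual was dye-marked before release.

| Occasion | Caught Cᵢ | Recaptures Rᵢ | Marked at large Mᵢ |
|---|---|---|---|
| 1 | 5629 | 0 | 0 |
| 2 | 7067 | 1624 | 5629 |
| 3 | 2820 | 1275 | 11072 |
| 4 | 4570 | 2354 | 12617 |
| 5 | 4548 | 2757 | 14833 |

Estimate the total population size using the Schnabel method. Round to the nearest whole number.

N ≈ 24,485

Σ MᵢCᵢ = 0·5629 + 5629·7067 + 11072·2820 + 12617·4570 + 14833·4548 = 0 + 39780143 + 31223040 + 57659690 + 67460484 = 196123357
Σ Rᵢ = 0 + 1624 + 1275 + 2354 + 2757 = 8010
N̂ = 196123357 / 8010 ≈ 24484.8 → 24485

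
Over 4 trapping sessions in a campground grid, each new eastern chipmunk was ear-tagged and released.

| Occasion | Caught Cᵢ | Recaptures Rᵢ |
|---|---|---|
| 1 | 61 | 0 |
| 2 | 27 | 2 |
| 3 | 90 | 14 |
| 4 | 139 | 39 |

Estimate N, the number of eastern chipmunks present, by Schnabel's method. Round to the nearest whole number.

N ≈ 580

Marked at large before each occasion: Mᵢ = Σⱼ<ᵢ (Cⱼ − Rⱼ) → M1=0, M2=61, M3=86, M4=162
Σ MᵢCᵢ = 0·61 + 61·27 + 86·90 + 162·139 = 0 + 1647 + 7740 + 22518 = 31905
Σ Rᵢ = 0 + 2 + 14 + 39 = 55
N̂ = 31905 / 55 ≈ 580.1 → 580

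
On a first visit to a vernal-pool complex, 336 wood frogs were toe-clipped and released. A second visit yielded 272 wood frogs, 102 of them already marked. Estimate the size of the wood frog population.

The marked fraction in the recapture sample should equal the marked fraction in the population: 102/272 = 336/N.
N = (336 × 272) / 102 = 91392 / 102 = 896

N = 896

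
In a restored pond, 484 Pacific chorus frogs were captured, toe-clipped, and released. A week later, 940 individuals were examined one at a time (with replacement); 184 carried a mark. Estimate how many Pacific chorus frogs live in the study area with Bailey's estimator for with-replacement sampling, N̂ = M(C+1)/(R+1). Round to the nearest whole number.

N̂ = 484·(940+1)/(184+1) = 484·941/185 = 455444/185 ≈ 2461.9 → 2462

N ≈ 2462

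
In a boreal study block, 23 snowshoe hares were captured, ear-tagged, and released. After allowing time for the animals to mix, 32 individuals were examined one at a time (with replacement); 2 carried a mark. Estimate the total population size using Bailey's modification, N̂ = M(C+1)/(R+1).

N = 253

N̂ = 23·(32+1)/(2+1) = 23·33/3 = 759/3 = 253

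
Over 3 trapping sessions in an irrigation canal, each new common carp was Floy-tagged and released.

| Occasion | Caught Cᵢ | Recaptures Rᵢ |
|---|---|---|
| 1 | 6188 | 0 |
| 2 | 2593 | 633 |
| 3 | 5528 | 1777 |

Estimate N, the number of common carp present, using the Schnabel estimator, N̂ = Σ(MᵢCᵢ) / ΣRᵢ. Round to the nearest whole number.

N ≈ 25,348

Marked at large before each occasion: Mᵢ = Σⱼ<ᵢ (Cⱼ − Rⱼ) → M1=0, M2=6188, M3=8148
Σ MᵢCᵢ = 0·6188 + 6188·2593 + 8148·5528 = 0 + 16045484 + 45042144 = 61087628
Σ Rᵢ = 0 + 633 + 1777 = 2410
N̂ = 61087628 / 2410 ≈ 25347.6 → 25348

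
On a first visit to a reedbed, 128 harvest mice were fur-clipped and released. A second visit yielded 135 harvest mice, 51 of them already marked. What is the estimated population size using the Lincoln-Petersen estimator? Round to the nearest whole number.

If marked individuals mix randomly, R/C ≈ M/N, giving N ≈ M·C/R.
N = (128 × 135) / 51 = 17280 / 51 ≈ 338.8 → 339

N ≈ 339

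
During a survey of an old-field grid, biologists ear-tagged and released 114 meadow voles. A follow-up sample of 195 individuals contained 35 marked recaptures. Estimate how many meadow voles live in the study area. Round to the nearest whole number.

If marked individuals mix randomly, R/C ≈ M/N, giving N ≈ M·C/R.
N = (114 × 195) / 35 = 22230 / 35 ≈ 635.1 → 635

N ≈ 635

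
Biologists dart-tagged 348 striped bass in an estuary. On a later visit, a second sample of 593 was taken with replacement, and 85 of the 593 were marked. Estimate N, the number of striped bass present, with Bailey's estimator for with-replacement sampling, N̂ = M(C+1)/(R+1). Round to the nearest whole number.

N̂ = 348·(593+1)/(85+1) = 348·594/86 = 206712/86 ≈ 2403.6 → 2404

N ≈ 2404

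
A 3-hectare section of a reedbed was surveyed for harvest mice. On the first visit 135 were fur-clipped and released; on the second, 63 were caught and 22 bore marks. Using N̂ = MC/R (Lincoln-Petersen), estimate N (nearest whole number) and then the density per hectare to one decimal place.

density ≈ 129.0 harvest mice per hectare

N̂ = 135·63/22 = 8505/22 ≈ 386.6 → 387
Density = N̂ / area = 387 / 3 = 129.0 per hectare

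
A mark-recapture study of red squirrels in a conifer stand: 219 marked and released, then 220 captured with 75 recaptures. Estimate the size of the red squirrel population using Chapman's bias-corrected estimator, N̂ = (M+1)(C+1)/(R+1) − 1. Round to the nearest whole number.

N̂ = (219+1)(220+1)/(75+1) − 1 = 220·221/76 − 1
= 48620/76 − 1 ≈ 639.7 − 1 ≈ 638.7 → 639

N ≈ 639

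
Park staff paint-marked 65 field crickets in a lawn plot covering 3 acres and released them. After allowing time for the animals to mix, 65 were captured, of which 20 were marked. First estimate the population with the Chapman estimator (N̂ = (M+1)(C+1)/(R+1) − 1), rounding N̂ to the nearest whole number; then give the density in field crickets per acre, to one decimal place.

N̂ = 66·66/21 − 1 = 4356/21 − 1 ≈ 206.4 → 206
Density = N̂ / area = 206 / 3 ≈ 68.67 → 68.7 per acre

density ≈ 68.7 field crickets per acre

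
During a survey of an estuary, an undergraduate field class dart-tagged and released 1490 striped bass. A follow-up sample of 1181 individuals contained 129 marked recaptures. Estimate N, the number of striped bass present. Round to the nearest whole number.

N ≈ 13,641

N = (1490 × 1181) / 129 = 1759690 / 129 ≈ 13641.0 → 13641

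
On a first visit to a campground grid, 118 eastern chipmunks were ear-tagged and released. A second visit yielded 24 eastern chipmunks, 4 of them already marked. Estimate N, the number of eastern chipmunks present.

Lincoln-Petersen assumes M/N = R/C, so N = M·C / R.
N = (118 × 24) / 4 = 2832 / 4 = 708

N = 708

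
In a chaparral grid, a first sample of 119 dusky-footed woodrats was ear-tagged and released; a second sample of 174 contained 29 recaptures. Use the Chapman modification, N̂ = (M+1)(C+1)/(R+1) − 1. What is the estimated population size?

N̂ = (119+1)(174+1)/(29+1) − 1 = 120·175/30 − 1
= 21000/30 − 1 = 700 − 1 = 699

N = 699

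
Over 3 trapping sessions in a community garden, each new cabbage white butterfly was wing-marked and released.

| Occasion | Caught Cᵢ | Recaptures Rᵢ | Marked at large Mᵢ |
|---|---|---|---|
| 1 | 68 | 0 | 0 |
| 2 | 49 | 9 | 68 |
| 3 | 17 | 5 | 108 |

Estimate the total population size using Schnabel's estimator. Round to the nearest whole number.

Σ MᵢCᵢ = 0·68 + 68·49 + 108·17 = 0 + 3332 + 1836 = 5168
Σ Rᵢ = 0 + 9 + 5 = 14
N̂ = 5168 / 14 ≈ 369.1 → 369

N ≈ 369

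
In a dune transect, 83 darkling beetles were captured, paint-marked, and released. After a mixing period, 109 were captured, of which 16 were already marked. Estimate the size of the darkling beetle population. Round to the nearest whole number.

N ≈ 565

The marked fraction in the recapture sample should equal the marked fraction in the population: 16/109 = 83/N.
N = (83 × 109) / 16 = 9047 / 16 ≈ 565.4 → 565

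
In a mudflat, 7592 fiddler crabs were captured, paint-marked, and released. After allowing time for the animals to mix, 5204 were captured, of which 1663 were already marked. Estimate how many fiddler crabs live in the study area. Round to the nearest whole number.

N ≈ 23,758

N = (7592 × 5204) / 1663 = 39508768 / 1663 ≈ 23757.5 → 23758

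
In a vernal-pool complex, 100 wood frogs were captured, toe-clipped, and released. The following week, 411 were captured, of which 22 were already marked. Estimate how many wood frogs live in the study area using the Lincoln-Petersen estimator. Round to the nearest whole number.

N ≈ 1868

If marked individuals mix randomly, R/C ≈ M/N, giving N ≈ M·C/R.
N = (100 × 411) / 22 = 41100 / 22 ≈ 1868.2 → 1868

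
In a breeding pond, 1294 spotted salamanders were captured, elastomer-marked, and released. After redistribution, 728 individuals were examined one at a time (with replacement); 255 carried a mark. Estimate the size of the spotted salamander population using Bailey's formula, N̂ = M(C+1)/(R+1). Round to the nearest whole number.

N̂ = 1294·(728+1)/(255+1) = 1294·729/256 = 943326/256 ≈ 3684.9 → 3685

N ≈ 3685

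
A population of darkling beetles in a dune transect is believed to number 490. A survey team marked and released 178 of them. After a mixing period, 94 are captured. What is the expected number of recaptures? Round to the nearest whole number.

Expected recaptures E[R] = M·C / N.
E[R] = 178 × 94 / 490 = 16732 / 490 ≈ 34.1 → 34

expected recaptures ≈ 34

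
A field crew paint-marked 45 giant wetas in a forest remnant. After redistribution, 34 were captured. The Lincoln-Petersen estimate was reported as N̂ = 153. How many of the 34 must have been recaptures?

From N = M·C/R: R = M·C / N = 45·34 / 153 = 1530 / 153 = 10.

R = 10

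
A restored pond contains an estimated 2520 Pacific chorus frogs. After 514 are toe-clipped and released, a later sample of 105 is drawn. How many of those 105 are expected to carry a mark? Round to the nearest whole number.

expected recaptures ≈ 21

The marked fraction of the population is 514/2520, so in a sample of 105 expect C·(M/N) marked.
E[R] = 514 × 105 / 2520 = 53970 / 2520 ≈ 21.4 → 21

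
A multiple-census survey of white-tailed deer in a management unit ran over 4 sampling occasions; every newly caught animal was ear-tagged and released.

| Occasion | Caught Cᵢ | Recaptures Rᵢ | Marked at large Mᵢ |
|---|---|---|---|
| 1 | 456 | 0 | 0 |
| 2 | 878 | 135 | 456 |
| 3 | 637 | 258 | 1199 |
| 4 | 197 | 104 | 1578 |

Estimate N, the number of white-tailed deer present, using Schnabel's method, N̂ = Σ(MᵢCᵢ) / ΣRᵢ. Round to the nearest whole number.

N ≈ 2968

Σ MᵢCᵢ = 0·456 + 456·878 + 1199·637 + 1578·197 = 0 + 400368 + 763763 + 310866 = 1474997
Σ Rᵢ = 0 + 135 + 258 + 104 = 497
N̂ = 1474997 / 497 ≈ 2967.8 → 2968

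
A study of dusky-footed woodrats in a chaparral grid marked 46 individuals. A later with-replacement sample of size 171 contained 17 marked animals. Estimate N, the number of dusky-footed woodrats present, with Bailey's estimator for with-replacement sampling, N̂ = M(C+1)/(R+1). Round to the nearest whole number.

N ≈ 440

N̂ = 46·(171+1)/(17+1) = 46·172/18 = 7912/18 ≈ 439.6 → 440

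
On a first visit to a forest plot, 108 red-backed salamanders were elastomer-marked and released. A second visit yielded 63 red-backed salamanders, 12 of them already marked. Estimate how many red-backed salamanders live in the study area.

The marked fraction in the recapture sample should equal the marked fraction in the population: 12/63 = 108/N.
N = (108 × 63) / 12 = 6804 / 12 = 567

N = 567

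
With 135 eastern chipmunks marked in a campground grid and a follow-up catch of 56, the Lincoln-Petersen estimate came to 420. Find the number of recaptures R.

From N = M·C/R: R = M·C / N = 135·56 / 420 = 7560 / 420 = 18.

R = 18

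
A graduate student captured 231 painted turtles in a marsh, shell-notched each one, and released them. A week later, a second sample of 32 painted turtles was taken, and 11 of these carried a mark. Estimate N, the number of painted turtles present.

N = (231 × 32) / 11 = 7392 / 11 = 672

N = 672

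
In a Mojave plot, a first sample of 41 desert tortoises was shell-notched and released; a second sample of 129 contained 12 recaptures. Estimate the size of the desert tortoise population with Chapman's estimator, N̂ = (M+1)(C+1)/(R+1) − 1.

N̂ = (41+1)(129+1)/(12+1) − 1 = 42·130/13 − 1
= 5460/13 − 1 = 420 − 1 = 419

N = 419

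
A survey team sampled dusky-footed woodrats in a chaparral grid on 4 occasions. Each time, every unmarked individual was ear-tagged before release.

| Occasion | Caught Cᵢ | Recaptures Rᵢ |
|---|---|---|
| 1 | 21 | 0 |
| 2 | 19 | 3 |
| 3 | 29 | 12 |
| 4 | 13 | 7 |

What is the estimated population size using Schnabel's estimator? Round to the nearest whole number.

N ≈ 99

Marked at large before each occasion: Mᵢ = Σⱼ<ᵢ (Cⱼ − Rⱼ) → M1=0, M2=21, M3=37, M4=54
Σ MᵢCᵢ = 0·21 + 21·19 + 37·29 + 54·13 = 0 + 399 + 1073 + 702 = 2174
Σ Rᵢ = 0 + 3 + 12 + 7 = 22
N̂ = 2174 / 22 ≈ 98.8 → 99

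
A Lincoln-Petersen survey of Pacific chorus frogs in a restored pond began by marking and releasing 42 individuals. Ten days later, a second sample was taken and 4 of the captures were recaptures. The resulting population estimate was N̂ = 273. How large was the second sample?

From N = M·C/R: C = N·R / M = 273·4 / 42 = 1092 / 42 = 26.

C = 26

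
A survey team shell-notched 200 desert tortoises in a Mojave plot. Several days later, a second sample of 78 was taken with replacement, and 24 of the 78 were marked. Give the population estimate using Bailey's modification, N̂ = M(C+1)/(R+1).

N = 632

N̂ = 200·(78+1)/(24+1) = 200·79/25 = 15800/25 = 632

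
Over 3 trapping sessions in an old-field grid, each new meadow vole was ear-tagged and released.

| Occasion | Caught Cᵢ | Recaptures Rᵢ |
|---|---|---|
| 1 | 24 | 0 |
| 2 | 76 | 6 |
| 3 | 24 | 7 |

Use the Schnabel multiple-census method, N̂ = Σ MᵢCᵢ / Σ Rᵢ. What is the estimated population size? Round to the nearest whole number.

N ≈ 314

Marked at large before each occasion: Mᵢ = Σⱼ<ᵢ (Cⱼ − Rⱼ) → M1=0, M2=24, M3=94
Σ MᵢCᵢ = 0·24 + 24·76 + 94·24 = 0 + 1824 + 2256 = 4080
Σ Rᵢ = 0 + 6 + 7 = 13
N̂ = 4080 / 13 ≈ 313.8 → 314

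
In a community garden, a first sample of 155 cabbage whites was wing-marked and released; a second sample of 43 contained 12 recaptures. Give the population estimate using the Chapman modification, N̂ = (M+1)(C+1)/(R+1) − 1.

N̂ = (155+1)(43+1)/(12+1) − 1 = 156·44/13 − 1
= 6864/13 − 1 = 528 − 1 = 527

N = 527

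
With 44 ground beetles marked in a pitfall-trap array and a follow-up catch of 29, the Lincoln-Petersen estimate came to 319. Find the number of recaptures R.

From N = M·C/R: R = M·C / N = 44·29 / 319 = 1276 / 319 = 4.

R = 4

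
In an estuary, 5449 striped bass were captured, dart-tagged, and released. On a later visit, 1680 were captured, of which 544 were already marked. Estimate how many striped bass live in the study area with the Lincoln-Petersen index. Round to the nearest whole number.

Lincoln-Petersen assumes M/N = R/C, so N = M·C / R.
N = (5449 × 1680) / 544 = 9154320 / 544 ≈ 16827.8 → 16828

N ≈ 16,828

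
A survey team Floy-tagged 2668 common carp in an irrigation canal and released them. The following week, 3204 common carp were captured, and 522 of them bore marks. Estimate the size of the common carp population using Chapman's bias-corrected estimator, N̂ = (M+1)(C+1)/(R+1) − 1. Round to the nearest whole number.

N̂ = (2668+1)(3204+1)/(522+1) − 1 = 2669·3205/523 − 1
= 8554145/523 − 1 ≈ 16355.9 − 1 ≈ 16354.9 → 16355

N ≈ 16,355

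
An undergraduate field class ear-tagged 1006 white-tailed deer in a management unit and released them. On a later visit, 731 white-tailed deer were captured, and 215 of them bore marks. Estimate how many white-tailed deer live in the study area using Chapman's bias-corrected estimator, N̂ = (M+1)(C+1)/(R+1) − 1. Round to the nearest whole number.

N ≈ 3412

N̂ = (1006+1)(731+1)/(215+1) − 1 = 1007·732/216 − 1
= 737124/216 − 1 ≈ 3412.6 − 1 ≈ 3411.6 → 3412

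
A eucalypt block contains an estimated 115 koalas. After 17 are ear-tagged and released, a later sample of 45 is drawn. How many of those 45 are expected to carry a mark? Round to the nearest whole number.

Expected recaptures E[R] = M·C / N.
E[R] = 17 × 45 / 115 = 765 / 115 ≈ 6.7 → 7

expected recaptures ≈ 7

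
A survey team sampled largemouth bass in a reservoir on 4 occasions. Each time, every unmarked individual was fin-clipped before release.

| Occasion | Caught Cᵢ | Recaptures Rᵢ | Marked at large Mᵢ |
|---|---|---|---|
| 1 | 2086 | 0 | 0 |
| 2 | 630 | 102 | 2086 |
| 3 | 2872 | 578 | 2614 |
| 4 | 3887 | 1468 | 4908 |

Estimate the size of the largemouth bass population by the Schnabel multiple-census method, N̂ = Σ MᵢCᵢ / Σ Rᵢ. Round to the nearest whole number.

Σ MᵢCᵢ = 0·2086 + 2086·630 + 2614·2872 + 4908·3887 = 0 + 1314180 + 7507408 + 19077396 = 27898984
Σ Rᵢ = 0 + 102 + 578 + 1468 = 2148
N̂ = 27898984 / 2148 ≈ 12988.4 → 12988

N ≈ 12,988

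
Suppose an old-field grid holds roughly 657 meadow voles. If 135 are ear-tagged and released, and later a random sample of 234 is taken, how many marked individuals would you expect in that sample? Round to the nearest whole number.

Expected recaptures E[R] = M·C / N.
E[R] = 135 × 234 / 657 = 31590 / 657 ≈ 48.1 → 48

expected recaptures ≈ 48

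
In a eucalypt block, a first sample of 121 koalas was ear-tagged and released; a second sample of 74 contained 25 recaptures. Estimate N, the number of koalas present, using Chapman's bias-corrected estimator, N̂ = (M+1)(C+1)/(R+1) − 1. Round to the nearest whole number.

N̂ = (121+1)(74+1)/(25+1) − 1 = 122·75/26 − 1
= 9150/26 − 1 ≈ 351.9 − 1 ≈ 350.9 → 351

N ≈ 351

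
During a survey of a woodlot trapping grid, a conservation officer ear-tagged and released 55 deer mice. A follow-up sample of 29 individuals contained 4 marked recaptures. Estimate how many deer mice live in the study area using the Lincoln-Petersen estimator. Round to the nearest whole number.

N ≈ 399

Lincoln-Petersen assumes M/N = R/C, so N = M·C / R.
N = (55 × 29) / 4 = 1595 / 4 ≈ 398.8 → 399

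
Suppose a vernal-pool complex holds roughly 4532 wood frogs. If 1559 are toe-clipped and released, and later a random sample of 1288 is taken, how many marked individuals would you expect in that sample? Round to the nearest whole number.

expected recaptures ≈ 443

Expected recaptures E[R] = M·C / N.
E[R] = 1559 × 1288 / 4532 = 2007992 / 4532 ≈ 443.1 → 443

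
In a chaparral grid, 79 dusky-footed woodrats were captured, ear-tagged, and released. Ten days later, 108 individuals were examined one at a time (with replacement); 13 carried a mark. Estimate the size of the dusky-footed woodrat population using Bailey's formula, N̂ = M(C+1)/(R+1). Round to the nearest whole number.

N ≈ 615

N̂ = 79·(108+1)/(13+1) = 79·109/14 = 8611/14 ≈ 615.1 → 615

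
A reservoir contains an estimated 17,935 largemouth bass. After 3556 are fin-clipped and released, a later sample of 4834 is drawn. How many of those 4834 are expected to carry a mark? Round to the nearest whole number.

Expected recaptures E[R] = M·C / N.
E[R] = 3556 × 4834 / 17935 = 17189704 / 17935 ≈ 958.4 → 958

expected recaptures ≈ 958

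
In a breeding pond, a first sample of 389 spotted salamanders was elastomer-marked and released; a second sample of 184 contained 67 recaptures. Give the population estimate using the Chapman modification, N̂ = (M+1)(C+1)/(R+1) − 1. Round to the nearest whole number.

N̂ = (389+1)(184+1)/(67+1) − 1 = 390·185/68 − 1
= 72150/68 − 1 ≈ 1061.0 − 1 ≈ 1060.0 → 1060

N ≈ 1060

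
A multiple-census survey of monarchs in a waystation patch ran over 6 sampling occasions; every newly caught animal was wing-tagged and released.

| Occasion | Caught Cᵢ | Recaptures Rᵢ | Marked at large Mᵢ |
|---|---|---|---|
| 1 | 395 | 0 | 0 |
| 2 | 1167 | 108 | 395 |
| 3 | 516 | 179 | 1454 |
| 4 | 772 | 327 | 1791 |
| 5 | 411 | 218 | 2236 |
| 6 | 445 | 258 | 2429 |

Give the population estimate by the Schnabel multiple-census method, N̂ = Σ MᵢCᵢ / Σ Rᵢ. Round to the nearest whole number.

N ≈ 4214

Σ MᵢCᵢ = 0·395 + 395·1167 + 1454·516 + 1791·772 + 2236·411 + 2429·445 = 0 + 460965 + 750264 + 1382652 + 918996 + 1080905 = 4593782
Σ Rᵢ = 0 + 108 + 179 + 327 + 218 + 258 = 1090
N̂ = 4593782 / 1090 ≈ 4214.48 → 4214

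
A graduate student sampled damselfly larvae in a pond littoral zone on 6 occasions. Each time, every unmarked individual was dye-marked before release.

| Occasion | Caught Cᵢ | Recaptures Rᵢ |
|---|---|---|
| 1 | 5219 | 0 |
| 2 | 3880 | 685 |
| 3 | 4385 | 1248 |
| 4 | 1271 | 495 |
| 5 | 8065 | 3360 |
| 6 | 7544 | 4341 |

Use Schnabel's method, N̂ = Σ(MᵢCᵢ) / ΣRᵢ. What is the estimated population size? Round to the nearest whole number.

N ≈ 29,592

Marked at large before each occasion: Mᵢ = Σⱼ<ᵢ (Cⱼ − Rⱼ) → M1=0, M2=5219, M3=8414, M4=11551, M5=12327, M6=17032
Σ MᵢCᵢ = 0·5219 + 5219·3880 + 8414·4385 + 11551·1271 + 12327·8065 + 17032·7544 = 0 + 20249720 + 36895390 + 14681321 + 99417255 + 128489408 = 299733094
Σ Rᵢ = 0 + 685 + 1248 + 495 + 3360 + 4341 = 10129
N̂ = 299733094 / 10129 ≈ 29591.6 → 29592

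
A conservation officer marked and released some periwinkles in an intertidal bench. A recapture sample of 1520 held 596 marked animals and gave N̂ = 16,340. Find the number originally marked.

From N = M·C/R: M = N·R / C = 16340·596 / 1520 = 9738640 / 1520 = 6407.

M = 6407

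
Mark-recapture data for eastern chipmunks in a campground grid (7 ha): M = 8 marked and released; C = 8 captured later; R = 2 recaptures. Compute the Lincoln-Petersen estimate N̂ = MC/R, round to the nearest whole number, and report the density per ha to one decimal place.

density ≈ 4.6 eastern chipmunks per ha

N̂ = 8·8/2 = 64/2 = 32
Density = N̂ / area = 32 / 7 ≈ 4.57 → 4.6 per ha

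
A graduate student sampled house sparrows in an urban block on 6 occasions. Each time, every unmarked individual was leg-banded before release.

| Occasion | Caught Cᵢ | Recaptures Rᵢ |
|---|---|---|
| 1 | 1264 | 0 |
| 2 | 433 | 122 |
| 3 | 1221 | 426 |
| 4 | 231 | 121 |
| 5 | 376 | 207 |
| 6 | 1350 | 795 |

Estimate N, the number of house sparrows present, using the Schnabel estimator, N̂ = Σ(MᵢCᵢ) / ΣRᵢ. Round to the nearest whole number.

N ≈ 4504

Marked at large before each occasion: Mᵢ = Σⱼ<ᵢ (Cⱼ − Rⱼ) → M1=0, M2=1264, M3=1575, M4=2370, M5=2480, M6=2649
Σ MᵢCᵢ = 0·1264 + 1264·433 + 1575·1221 + 2370·231 + 2480·376 + 2649·1350 = 0 + 547312 + 1923075 + 547470 + 932480 + 3576150 = 7526487
Σ Rᵢ = 0 + 122 + 426 + 121 + 207 + 795 = 1671
N̂ = 7526487 / 1671 ≈ 4504.2 → 4504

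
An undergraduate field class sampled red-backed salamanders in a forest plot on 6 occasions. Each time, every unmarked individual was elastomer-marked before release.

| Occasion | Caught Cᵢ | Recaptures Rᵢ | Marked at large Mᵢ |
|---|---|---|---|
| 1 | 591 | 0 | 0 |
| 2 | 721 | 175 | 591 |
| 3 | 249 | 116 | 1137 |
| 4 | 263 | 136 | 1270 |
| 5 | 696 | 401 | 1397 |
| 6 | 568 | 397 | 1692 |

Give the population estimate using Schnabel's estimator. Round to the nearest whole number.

N ≈ 2430

Σ MᵢCᵢ = 0·591 + 591·721 + 1137·249 + 1270·263 + 1397·696 + 1692·568 = 0 + 426111 + 283113 + 334010 + 972312 + 961056 = 2976602
Σ Rᵢ = 0 + 175 + 116 + 136 + 401 + 397 = 1225
N̂ = 2976602 / 1225 ≈ 2429.9 → 2430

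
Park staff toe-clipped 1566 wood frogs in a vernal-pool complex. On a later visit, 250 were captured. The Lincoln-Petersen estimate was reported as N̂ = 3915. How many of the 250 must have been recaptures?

R = 100

From N = M·C/R: R = M·C / N = 1566·250 / 3915 = 391500 / 3915 = 100.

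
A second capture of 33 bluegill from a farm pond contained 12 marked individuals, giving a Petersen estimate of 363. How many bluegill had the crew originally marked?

From N = M·C/R: M = N·R / C = 363·12 / 33 = 4356 / 33 = 132.

M = 132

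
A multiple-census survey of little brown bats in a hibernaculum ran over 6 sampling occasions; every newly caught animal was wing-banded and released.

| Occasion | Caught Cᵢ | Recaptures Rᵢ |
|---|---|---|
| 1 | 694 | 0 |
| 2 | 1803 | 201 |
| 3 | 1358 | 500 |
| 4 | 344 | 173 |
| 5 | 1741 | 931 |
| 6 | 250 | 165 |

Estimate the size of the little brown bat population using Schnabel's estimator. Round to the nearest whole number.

Marked at large before each occasion: Mᵢ = Σⱼ<ᵢ (Cⱼ − Rⱼ) → M1=0, M2=694, M3=2296, M4=3154, M5=3325, M6=4135
Σ MᵢCᵢ = 0·694 + 694·1803 + 2296·1358 + 3154·344 + 3325·1741 + 4135·250 = 0 + 1251282 + 3117968 + 1084976 + 5788825 + 1033750 = 12276801
Σ Rᵢ = 0 + 201 + 500 + 173 + 931 + 165 = 1970
N̂ = 12276801 / 1970 ≈ 6231.9 → 6232

N ≈ 6232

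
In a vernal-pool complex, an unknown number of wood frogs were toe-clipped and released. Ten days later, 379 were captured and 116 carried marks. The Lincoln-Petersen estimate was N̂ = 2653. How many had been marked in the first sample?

From N = M·C/R: M = N·R / C = 2653·116 / 379 = 307748 / 379 = 812.

M = 812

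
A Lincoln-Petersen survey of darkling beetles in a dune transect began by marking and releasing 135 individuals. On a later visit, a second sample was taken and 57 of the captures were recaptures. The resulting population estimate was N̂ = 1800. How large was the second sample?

C = 760

From N = M·C/R: C = N·R / M = 1800·57 / 135 = 102600 / 135 = 760.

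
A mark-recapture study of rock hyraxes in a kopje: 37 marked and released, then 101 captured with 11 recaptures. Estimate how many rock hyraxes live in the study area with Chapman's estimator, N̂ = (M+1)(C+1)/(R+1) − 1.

N = 322

N̂ = (37+1)(101+1)/(11+1) − 1 = 38·102/12 − 1
= 3876/12 − 1 = 323 − 1 = 322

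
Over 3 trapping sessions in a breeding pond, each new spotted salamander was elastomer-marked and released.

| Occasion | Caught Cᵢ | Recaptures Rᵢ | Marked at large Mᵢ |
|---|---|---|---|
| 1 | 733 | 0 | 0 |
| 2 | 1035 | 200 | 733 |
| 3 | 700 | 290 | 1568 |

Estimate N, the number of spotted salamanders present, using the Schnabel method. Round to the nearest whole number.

N ≈ 3788

Σ MᵢCᵢ = 0·733 + 733·1035 + 1568·700 = 0 + 758655 + 1097600 = 1856255
Σ Rᵢ = 0 + 200 + 290 = 490
N̂ = 1856255 / 490 ≈ 3788.3 → 3788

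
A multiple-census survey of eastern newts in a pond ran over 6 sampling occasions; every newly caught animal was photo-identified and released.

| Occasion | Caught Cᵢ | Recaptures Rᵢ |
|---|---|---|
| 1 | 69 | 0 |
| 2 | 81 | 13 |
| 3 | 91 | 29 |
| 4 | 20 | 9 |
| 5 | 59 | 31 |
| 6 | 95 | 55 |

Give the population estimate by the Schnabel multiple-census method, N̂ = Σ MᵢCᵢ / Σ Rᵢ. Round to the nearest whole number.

Marked at large before each occasion: Mᵢ = Σⱼ<ᵢ (Cⱼ − Rⱼ) → M1=0, M2=69, M3=137, M4=199, M5=210, M6=238
Σ MᵢCᵢ = 0·69 + 69·81 + 137·91 + 199·20 + 210·59 + 238·95 = 0 + 5589 + 12467 + 3980 + 12390 + 22610 = 57036
Σ Rᵢ = 0 + 13 + 29 + 9 + 31 + 55 = 137
N̂ = 57036 / 137 ≈ 416.3 → 416

N ≈ 416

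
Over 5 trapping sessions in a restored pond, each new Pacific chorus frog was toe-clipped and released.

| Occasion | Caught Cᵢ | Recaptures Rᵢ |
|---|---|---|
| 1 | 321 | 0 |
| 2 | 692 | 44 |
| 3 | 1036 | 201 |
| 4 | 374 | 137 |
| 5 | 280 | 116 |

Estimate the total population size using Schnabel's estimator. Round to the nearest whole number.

N ≈ 4964

Marked at large before each occasion: Mᵢ = Σⱼ<ᵢ (Cⱼ − Rⱼ) → M1=0, M2=321, M3=969, M4=1804, M5=2041
Σ MᵢCᵢ = 0·321 + 321·692 + 969·1036 + 1804·374 + 2041·280 = 0 + 222132 + 1003884 + 674696 + 571480 = 2472192
Σ Rᵢ = 0 + 44 + 201 + 137 + 116 = 498
N̂ = 2472192 / 498 ≈ 4964.2 → 4964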